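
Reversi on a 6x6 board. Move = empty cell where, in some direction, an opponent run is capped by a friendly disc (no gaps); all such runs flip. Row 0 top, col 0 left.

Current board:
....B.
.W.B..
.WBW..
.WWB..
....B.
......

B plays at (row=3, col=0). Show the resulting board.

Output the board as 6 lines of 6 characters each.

Place B at (3,0); scan 8 dirs for brackets.
Dir NW: edge -> no flip
Dir N: first cell '.' (not opp) -> no flip
Dir NE: opp run (2,1), next='.' -> no flip
Dir W: edge -> no flip
Dir E: opp run (3,1) (3,2) capped by B -> flip
Dir SW: edge -> no flip
Dir S: first cell '.' (not opp) -> no flip
Dir SE: first cell '.' (not opp) -> no flip
All flips: (3,1) (3,2)

Answer: ....B.
.W.B..
.WBW..
BBBB..
....B.
......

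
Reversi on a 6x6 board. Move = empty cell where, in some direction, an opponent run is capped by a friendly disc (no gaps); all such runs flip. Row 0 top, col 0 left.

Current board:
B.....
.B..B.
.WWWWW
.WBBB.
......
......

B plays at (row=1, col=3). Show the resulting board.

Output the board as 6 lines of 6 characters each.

Place B at (1,3); scan 8 dirs for brackets.
Dir NW: first cell '.' (not opp) -> no flip
Dir N: first cell '.' (not opp) -> no flip
Dir NE: first cell '.' (not opp) -> no flip
Dir W: first cell '.' (not opp) -> no flip
Dir E: first cell 'B' (not opp) -> no flip
Dir SW: opp run (2,2) (3,1), next='.' -> no flip
Dir S: opp run (2,3) capped by B -> flip
Dir SE: opp run (2,4), next='.' -> no flip
All flips: (2,3)

Answer: B.....
.B.BB.
.WWBWW
.WBBB.
......
......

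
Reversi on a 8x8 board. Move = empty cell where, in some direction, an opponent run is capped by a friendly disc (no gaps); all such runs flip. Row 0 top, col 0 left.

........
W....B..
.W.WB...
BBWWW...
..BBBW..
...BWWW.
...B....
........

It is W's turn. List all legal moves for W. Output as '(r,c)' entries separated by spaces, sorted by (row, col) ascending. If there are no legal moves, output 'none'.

(0,4): no bracket -> illegal
(0,5): no bracket -> illegal
(0,6): flips 2 -> legal
(1,3): no bracket -> illegal
(1,4): flips 1 -> legal
(1,6): no bracket -> illegal
(2,0): no bracket -> illegal
(2,2): no bracket -> illegal
(2,5): flips 1 -> legal
(2,6): no bracket -> illegal
(3,5): no bracket -> illegal
(4,0): no bracket -> illegal
(4,1): flips 4 -> legal
(5,1): flips 1 -> legal
(5,2): flips 3 -> legal
(6,2): no bracket -> illegal
(6,4): no bracket -> illegal
(7,2): flips 1 -> legal
(7,3): flips 3 -> legal
(7,4): no bracket -> illegal

Answer: (0,6) (1,4) (2,5) (4,1) (5,1) (5,2) (7,2) (7,3)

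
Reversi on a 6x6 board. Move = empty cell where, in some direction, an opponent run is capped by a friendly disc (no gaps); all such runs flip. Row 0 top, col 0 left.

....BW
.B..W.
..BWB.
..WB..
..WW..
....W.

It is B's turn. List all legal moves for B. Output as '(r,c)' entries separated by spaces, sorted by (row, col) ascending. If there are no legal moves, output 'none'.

(0,3): no bracket -> illegal
(1,2): no bracket -> illegal
(1,3): flips 1 -> legal
(1,5): no bracket -> illegal
(2,1): no bracket -> illegal
(2,5): no bracket -> illegal
(3,1): flips 1 -> legal
(3,4): no bracket -> illegal
(4,1): no bracket -> illegal
(4,4): no bracket -> illegal
(4,5): no bracket -> illegal
(5,1): flips 1 -> legal
(5,2): flips 2 -> legal
(5,3): flips 1 -> legal
(5,5): no bracket -> illegal

Answer: (1,3) (3,1) (5,1) (5,2) (5,3)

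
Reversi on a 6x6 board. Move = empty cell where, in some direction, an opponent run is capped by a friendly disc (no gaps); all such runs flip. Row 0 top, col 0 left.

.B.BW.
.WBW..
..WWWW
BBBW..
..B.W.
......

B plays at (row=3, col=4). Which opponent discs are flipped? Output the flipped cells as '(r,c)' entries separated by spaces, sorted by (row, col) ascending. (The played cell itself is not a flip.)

Dir NW: opp run (2,3) capped by B -> flip
Dir N: opp run (2,4), next='.' -> no flip
Dir NE: opp run (2,5), next=edge -> no flip
Dir W: opp run (3,3) capped by B -> flip
Dir E: first cell '.' (not opp) -> no flip
Dir SW: first cell '.' (not opp) -> no flip
Dir S: opp run (4,4), next='.' -> no flip
Dir SE: first cell '.' (not opp) -> no flip

Answer: (2,3) (3,3)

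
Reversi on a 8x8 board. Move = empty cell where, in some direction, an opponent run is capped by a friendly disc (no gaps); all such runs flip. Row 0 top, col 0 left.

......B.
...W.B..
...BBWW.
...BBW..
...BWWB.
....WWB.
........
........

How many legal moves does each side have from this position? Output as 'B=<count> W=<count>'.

-- B to move --
(0,2): flips 1 -> legal
(0,3): flips 1 -> legal
(0,4): no bracket -> illegal
(1,2): no bracket -> illegal
(1,4): no bracket -> illegal
(1,6): flips 1 -> legal
(1,7): no bracket -> illegal
(2,2): no bracket -> illegal
(2,7): flips 2 -> legal
(3,6): flips 1 -> legal
(3,7): flips 1 -> legal
(5,3): flips 2 -> legal
(6,3): no bracket -> illegal
(6,4): flips 3 -> legal
(6,5): flips 5 -> legal
(6,6): flips 2 -> legal
B mobility = 10
-- W to move --
(0,4): flips 1 -> legal
(0,5): flips 1 -> legal
(0,7): no bracket -> illegal
(1,2): flips 2 -> legal
(1,4): flips 2 -> legal
(1,6): no bracket -> illegal
(1,7): no bracket -> illegal
(2,2): flips 3 -> legal
(3,2): flips 3 -> legal
(3,6): no bracket -> illegal
(3,7): flips 1 -> legal
(4,2): flips 1 -> legal
(4,7): flips 1 -> legal
(5,2): flips 2 -> legal
(5,3): flips 3 -> legal
(5,7): flips 2 -> legal
(6,5): no bracket -> illegal
(6,6): no bracket -> illegal
(6,7): flips 1 -> legal
W mobility = 13

Answer: B=10 W=13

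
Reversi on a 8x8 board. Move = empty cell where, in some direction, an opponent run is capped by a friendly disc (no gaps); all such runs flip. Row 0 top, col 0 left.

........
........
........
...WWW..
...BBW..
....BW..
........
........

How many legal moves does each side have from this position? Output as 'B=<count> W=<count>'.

-- B to move --
(2,2): flips 1 -> legal
(2,3): flips 1 -> legal
(2,4): flips 1 -> legal
(2,5): flips 1 -> legal
(2,6): flips 1 -> legal
(3,2): no bracket -> illegal
(3,6): flips 1 -> legal
(4,2): no bracket -> illegal
(4,6): flips 1 -> legal
(5,6): flips 1 -> legal
(6,4): no bracket -> illegal
(6,5): no bracket -> illegal
(6,6): flips 1 -> legal
B mobility = 9
-- W to move --
(3,2): no bracket -> illegal
(4,2): flips 2 -> legal
(5,2): flips 1 -> legal
(5,3): flips 3 -> legal
(6,3): flips 1 -> legal
(6,4): flips 2 -> legal
(6,5): no bracket -> illegal
W mobility = 5

Answer: B=9 W=5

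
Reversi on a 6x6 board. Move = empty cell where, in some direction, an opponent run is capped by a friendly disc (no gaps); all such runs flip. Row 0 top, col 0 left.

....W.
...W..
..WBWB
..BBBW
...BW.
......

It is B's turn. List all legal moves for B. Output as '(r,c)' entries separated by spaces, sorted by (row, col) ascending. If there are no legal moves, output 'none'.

Answer: (0,3) (1,1) (1,2) (1,4) (1,5) (2,1) (4,5) (5,4) (5,5)

Derivation:
(0,2): no bracket -> illegal
(0,3): flips 1 -> legal
(0,5): no bracket -> illegal
(1,1): flips 1 -> legal
(1,2): flips 1 -> legal
(1,4): flips 1 -> legal
(1,5): flips 1 -> legal
(2,1): flips 1 -> legal
(3,1): no bracket -> illegal
(4,5): flips 2 -> legal
(5,3): no bracket -> illegal
(5,4): flips 1 -> legal
(5,5): flips 1 -> legal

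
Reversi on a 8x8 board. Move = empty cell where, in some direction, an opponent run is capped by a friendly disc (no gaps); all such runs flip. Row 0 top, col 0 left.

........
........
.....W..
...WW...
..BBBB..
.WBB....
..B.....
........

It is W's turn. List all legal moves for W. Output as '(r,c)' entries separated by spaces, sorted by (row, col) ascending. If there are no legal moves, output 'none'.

(3,1): no bracket -> illegal
(3,2): no bracket -> illegal
(3,5): no bracket -> illegal
(3,6): no bracket -> illegal
(4,1): no bracket -> illegal
(4,6): no bracket -> illegal
(5,4): flips 3 -> legal
(5,5): flips 1 -> legal
(5,6): flips 1 -> legal
(6,1): flips 2 -> legal
(6,3): flips 2 -> legal
(6,4): no bracket -> illegal
(7,1): no bracket -> illegal
(7,2): no bracket -> illegal
(7,3): flips 1 -> legal

Answer: (5,4) (5,5) (5,6) (6,1) (6,3) (7,3)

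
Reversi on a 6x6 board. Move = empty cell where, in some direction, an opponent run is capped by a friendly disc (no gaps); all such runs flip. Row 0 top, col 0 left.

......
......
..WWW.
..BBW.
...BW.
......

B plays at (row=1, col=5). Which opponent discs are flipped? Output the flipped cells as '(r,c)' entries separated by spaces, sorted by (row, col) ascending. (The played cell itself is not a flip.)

Dir NW: first cell '.' (not opp) -> no flip
Dir N: first cell '.' (not opp) -> no flip
Dir NE: edge -> no flip
Dir W: first cell '.' (not opp) -> no flip
Dir E: edge -> no flip
Dir SW: opp run (2,4) capped by B -> flip
Dir S: first cell '.' (not opp) -> no flip
Dir SE: edge -> no flip

Answer: (2,4)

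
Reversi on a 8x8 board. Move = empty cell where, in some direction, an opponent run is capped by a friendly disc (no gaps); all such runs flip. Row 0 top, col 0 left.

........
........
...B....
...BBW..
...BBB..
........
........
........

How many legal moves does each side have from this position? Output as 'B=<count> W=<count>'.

-- B to move --
(2,4): no bracket -> illegal
(2,5): flips 1 -> legal
(2,6): flips 1 -> legal
(3,6): flips 1 -> legal
(4,6): no bracket -> illegal
B mobility = 3
-- W to move --
(1,2): no bracket -> illegal
(1,3): no bracket -> illegal
(1,4): no bracket -> illegal
(2,2): no bracket -> illegal
(2,4): no bracket -> illegal
(2,5): no bracket -> illegal
(3,2): flips 2 -> legal
(3,6): no bracket -> illegal
(4,2): no bracket -> illegal
(4,6): no bracket -> illegal
(5,2): no bracket -> illegal
(5,3): flips 1 -> legal
(5,4): no bracket -> illegal
(5,5): flips 1 -> legal
(5,6): no bracket -> illegal
W mobility = 3

Answer: B=3 W=3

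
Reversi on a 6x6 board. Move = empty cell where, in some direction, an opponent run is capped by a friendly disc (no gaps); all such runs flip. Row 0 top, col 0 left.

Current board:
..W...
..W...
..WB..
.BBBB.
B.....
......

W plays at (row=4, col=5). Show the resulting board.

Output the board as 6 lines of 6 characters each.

Place W at (4,5); scan 8 dirs for brackets.
Dir NW: opp run (3,4) (2,3) capped by W -> flip
Dir N: first cell '.' (not opp) -> no flip
Dir NE: edge -> no flip
Dir W: first cell '.' (not opp) -> no flip
Dir E: edge -> no flip
Dir SW: first cell '.' (not opp) -> no flip
Dir S: first cell '.' (not opp) -> no flip
Dir SE: edge -> no flip
All flips: (2,3) (3,4)

Answer: ..W...
..W...
..WW..
.BBBW.
B....W
......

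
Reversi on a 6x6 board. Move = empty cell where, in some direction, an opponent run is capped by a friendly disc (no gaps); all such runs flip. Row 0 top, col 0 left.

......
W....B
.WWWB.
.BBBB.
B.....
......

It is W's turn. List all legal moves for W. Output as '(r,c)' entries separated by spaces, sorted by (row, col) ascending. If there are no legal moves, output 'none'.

Answer: (2,5) (4,1) (4,2) (4,3) (4,4) (4,5)

Derivation:
(0,4): no bracket -> illegal
(0,5): no bracket -> illegal
(1,3): no bracket -> illegal
(1,4): no bracket -> illegal
(2,0): no bracket -> illegal
(2,5): flips 1 -> legal
(3,0): no bracket -> illegal
(3,5): no bracket -> illegal
(4,1): flips 2 -> legal
(4,2): flips 1 -> legal
(4,3): flips 2 -> legal
(4,4): flips 1 -> legal
(4,5): flips 1 -> legal
(5,0): no bracket -> illegal
(5,1): no bracket -> illegal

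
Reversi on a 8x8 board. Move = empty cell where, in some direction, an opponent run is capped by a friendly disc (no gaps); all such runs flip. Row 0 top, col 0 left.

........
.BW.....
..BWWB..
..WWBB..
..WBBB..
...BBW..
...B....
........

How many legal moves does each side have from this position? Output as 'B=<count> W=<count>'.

Answer: B=11 W=12

Derivation:
-- B to move --
(0,1): flips 2 -> legal
(0,2): flips 1 -> legal
(0,3): no bracket -> illegal
(1,3): flips 4 -> legal
(1,4): flips 1 -> legal
(1,5): no bracket -> illegal
(2,1): flips 1 -> legal
(3,1): flips 3 -> legal
(4,1): flips 1 -> legal
(4,6): no bracket -> illegal
(5,1): no bracket -> illegal
(5,2): flips 2 -> legal
(5,6): flips 1 -> legal
(6,4): no bracket -> illegal
(6,5): flips 1 -> legal
(6,6): flips 1 -> legal
B mobility = 11
-- W to move --
(0,0): flips 2 -> legal
(0,1): no bracket -> illegal
(0,2): no bracket -> illegal
(1,0): flips 1 -> legal
(1,3): no bracket -> illegal
(1,4): no bracket -> illegal
(1,5): flips 3 -> legal
(1,6): no bracket -> illegal
(2,0): no bracket -> illegal
(2,1): flips 1 -> legal
(2,6): flips 1 -> legal
(3,1): no bracket -> illegal
(3,6): flips 2 -> legal
(4,6): flips 4 -> legal
(5,2): flips 2 -> legal
(5,6): flips 2 -> legal
(6,2): no bracket -> illegal
(6,4): flips 4 -> legal
(6,5): flips 2 -> legal
(7,2): no bracket -> illegal
(7,3): flips 3 -> legal
(7,4): no bracket -> illegal
W mobility = 12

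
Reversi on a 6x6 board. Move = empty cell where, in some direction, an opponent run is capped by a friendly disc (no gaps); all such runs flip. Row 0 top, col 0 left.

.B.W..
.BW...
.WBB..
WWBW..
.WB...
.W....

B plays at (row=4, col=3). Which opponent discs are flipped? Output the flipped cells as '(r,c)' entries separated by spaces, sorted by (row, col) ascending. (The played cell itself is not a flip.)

Dir NW: first cell 'B' (not opp) -> no flip
Dir N: opp run (3,3) capped by B -> flip
Dir NE: first cell '.' (not opp) -> no flip
Dir W: first cell 'B' (not opp) -> no flip
Dir E: first cell '.' (not opp) -> no flip
Dir SW: first cell '.' (not opp) -> no flip
Dir S: first cell '.' (not opp) -> no flip
Dir SE: first cell '.' (not opp) -> no flip

Answer: (3,3)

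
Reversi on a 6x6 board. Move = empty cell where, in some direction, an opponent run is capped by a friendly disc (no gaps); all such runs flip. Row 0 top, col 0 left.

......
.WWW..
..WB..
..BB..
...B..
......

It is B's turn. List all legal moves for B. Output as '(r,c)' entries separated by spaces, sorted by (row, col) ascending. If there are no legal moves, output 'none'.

(0,0): flips 2 -> legal
(0,1): flips 1 -> legal
(0,2): flips 2 -> legal
(0,3): flips 1 -> legal
(0,4): no bracket -> illegal
(1,0): no bracket -> illegal
(1,4): no bracket -> illegal
(2,0): no bracket -> illegal
(2,1): flips 1 -> legal
(2,4): no bracket -> illegal
(3,1): no bracket -> illegal

Answer: (0,0) (0,1) (0,2) (0,3) (2,1)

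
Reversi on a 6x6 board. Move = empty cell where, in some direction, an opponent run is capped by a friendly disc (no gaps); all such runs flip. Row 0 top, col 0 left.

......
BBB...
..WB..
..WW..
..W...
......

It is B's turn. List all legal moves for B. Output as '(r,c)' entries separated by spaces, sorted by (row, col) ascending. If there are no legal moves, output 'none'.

Answer: (2,1) (4,1) (4,3) (4,4) (5,2)

Derivation:
(1,3): no bracket -> illegal
(2,1): flips 1 -> legal
(2,4): no bracket -> illegal
(3,1): no bracket -> illegal
(3,4): no bracket -> illegal
(4,1): flips 1 -> legal
(4,3): flips 1 -> legal
(4,4): flips 2 -> legal
(5,1): no bracket -> illegal
(5,2): flips 3 -> legal
(5,3): no bracket -> illegal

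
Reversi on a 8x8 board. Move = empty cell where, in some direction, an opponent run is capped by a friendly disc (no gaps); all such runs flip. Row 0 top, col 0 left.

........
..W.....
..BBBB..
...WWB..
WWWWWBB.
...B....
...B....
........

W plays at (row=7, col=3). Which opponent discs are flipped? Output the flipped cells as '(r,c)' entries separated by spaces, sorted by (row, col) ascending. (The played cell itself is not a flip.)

Dir NW: first cell '.' (not opp) -> no flip
Dir N: opp run (6,3) (5,3) capped by W -> flip
Dir NE: first cell '.' (not opp) -> no flip
Dir W: first cell '.' (not opp) -> no flip
Dir E: first cell '.' (not opp) -> no flip
Dir SW: edge -> no flip
Dir S: edge -> no flip
Dir SE: edge -> no flip

Answer: (5,3) (6,3)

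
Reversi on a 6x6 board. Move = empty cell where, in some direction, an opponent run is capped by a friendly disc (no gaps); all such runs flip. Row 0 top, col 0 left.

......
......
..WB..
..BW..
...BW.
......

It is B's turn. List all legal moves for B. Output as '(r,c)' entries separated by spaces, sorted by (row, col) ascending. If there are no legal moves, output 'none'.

Answer: (1,2) (2,1) (3,4) (4,5)

Derivation:
(1,1): no bracket -> illegal
(1,2): flips 1 -> legal
(1,3): no bracket -> illegal
(2,1): flips 1 -> legal
(2,4): no bracket -> illegal
(3,1): no bracket -> illegal
(3,4): flips 1 -> legal
(3,5): no bracket -> illegal
(4,2): no bracket -> illegal
(4,5): flips 1 -> legal
(5,3): no bracket -> illegal
(5,4): no bracket -> illegal
(5,5): no bracket -> illegal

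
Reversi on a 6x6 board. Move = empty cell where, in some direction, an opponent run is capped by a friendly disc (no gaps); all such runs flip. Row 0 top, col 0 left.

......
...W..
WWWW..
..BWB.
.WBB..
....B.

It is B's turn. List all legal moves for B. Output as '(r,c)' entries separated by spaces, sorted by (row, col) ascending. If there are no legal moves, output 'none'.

(0,2): no bracket -> illegal
(0,3): flips 3 -> legal
(0,4): no bracket -> illegal
(1,0): flips 1 -> legal
(1,1): no bracket -> illegal
(1,2): flips 2 -> legal
(1,4): flips 1 -> legal
(2,4): flips 1 -> legal
(3,0): no bracket -> illegal
(3,1): no bracket -> illegal
(4,0): flips 1 -> legal
(4,4): no bracket -> illegal
(5,0): flips 1 -> legal
(5,1): no bracket -> illegal
(5,2): no bracket -> illegal

Answer: (0,3) (1,0) (1,2) (1,4) (2,4) (4,0) (5,0)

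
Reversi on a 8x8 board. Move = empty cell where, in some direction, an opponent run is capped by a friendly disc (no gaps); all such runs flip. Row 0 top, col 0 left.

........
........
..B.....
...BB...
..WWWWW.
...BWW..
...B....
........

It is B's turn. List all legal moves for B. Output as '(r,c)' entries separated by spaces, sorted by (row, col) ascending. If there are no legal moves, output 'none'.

(3,1): flips 1 -> legal
(3,2): no bracket -> illegal
(3,5): flips 1 -> legal
(3,6): flips 2 -> legal
(3,7): no bracket -> illegal
(4,1): no bracket -> illegal
(4,7): no bracket -> illegal
(5,1): flips 1 -> legal
(5,2): flips 1 -> legal
(5,6): flips 3 -> legal
(5,7): no bracket -> illegal
(6,4): flips 2 -> legal
(6,5): no bracket -> illegal
(6,6): flips 2 -> legal

Answer: (3,1) (3,5) (3,6) (5,1) (5,2) (5,6) (6,4) (6,6)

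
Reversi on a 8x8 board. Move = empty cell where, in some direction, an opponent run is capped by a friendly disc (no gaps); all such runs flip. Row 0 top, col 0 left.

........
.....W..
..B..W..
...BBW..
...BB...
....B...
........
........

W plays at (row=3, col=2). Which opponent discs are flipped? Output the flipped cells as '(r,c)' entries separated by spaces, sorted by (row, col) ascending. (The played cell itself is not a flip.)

Answer: (3,3) (3,4)

Derivation:
Dir NW: first cell '.' (not opp) -> no flip
Dir N: opp run (2,2), next='.' -> no flip
Dir NE: first cell '.' (not opp) -> no flip
Dir W: first cell '.' (not opp) -> no flip
Dir E: opp run (3,3) (3,4) capped by W -> flip
Dir SW: first cell '.' (not opp) -> no flip
Dir S: first cell '.' (not opp) -> no flip
Dir SE: opp run (4,3) (5,4), next='.' -> no flip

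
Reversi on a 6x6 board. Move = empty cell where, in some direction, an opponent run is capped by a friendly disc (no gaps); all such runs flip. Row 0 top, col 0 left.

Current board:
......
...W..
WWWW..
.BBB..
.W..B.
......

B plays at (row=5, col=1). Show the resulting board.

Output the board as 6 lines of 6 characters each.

Place B at (5,1); scan 8 dirs for brackets.
Dir NW: first cell '.' (not opp) -> no flip
Dir N: opp run (4,1) capped by B -> flip
Dir NE: first cell '.' (not opp) -> no flip
Dir W: first cell '.' (not opp) -> no flip
Dir E: first cell '.' (not opp) -> no flip
Dir SW: edge -> no flip
Dir S: edge -> no flip
Dir SE: edge -> no flip
All flips: (4,1)

Answer: ......
...W..
WWWW..
.BBB..
.B..B.
.B....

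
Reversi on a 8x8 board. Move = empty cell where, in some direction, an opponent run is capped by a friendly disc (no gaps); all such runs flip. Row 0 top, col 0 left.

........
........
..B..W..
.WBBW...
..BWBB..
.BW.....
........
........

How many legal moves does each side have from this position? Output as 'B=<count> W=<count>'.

-- B to move --
(1,4): no bracket -> illegal
(1,5): no bracket -> illegal
(1,6): no bracket -> illegal
(2,0): flips 1 -> legal
(2,1): no bracket -> illegal
(2,3): flips 1 -> legal
(2,4): flips 1 -> legal
(2,6): no bracket -> illegal
(3,0): flips 1 -> legal
(3,5): flips 1 -> legal
(3,6): no bracket -> illegal
(4,0): flips 1 -> legal
(4,1): no bracket -> illegal
(5,3): flips 2 -> legal
(5,4): flips 1 -> legal
(6,1): no bracket -> illegal
(6,2): flips 1 -> legal
(6,3): no bracket -> illegal
B mobility = 9
-- W to move --
(1,1): no bracket -> illegal
(1,2): flips 3 -> legal
(1,3): flips 1 -> legal
(2,1): flips 1 -> legal
(2,3): flips 1 -> legal
(2,4): no bracket -> illegal
(3,5): no bracket -> illegal
(3,6): no bracket -> illegal
(4,0): no bracket -> illegal
(4,1): flips 1 -> legal
(4,6): flips 2 -> legal
(5,0): flips 1 -> legal
(5,3): flips 1 -> legal
(5,4): flips 1 -> legal
(5,5): no bracket -> illegal
(5,6): flips 1 -> legal
(6,0): no bracket -> illegal
(6,1): no bracket -> illegal
(6,2): no bracket -> illegal
W mobility = 10

Answer: B=9 W=10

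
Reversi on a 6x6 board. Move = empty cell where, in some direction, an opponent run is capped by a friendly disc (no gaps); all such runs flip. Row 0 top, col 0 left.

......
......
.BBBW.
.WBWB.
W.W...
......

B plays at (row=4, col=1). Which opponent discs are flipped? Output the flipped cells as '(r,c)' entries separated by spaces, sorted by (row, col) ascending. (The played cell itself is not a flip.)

Dir NW: first cell '.' (not opp) -> no flip
Dir N: opp run (3,1) capped by B -> flip
Dir NE: first cell 'B' (not opp) -> no flip
Dir W: opp run (4,0), next=edge -> no flip
Dir E: opp run (4,2), next='.' -> no flip
Dir SW: first cell '.' (not opp) -> no flip
Dir S: first cell '.' (not opp) -> no flip
Dir SE: first cell '.' (not opp) -> no flip

Answer: (3,1)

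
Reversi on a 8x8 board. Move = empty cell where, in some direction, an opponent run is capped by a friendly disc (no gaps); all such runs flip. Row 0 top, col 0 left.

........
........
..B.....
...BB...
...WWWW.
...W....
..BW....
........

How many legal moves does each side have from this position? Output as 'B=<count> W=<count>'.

Answer: B=7 W=6

Derivation:
-- B to move --
(3,2): no bracket -> illegal
(3,5): flips 2 -> legal
(3,6): no bracket -> illegal
(3,7): no bracket -> illegal
(4,2): no bracket -> illegal
(4,7): no bracket -> illegal
(5,2): flips 1 -> legal
(5,4): flips 1 -> legal
(5,5): flips 1 -> legal
(5,6): flips 1 -> legal
(5,7): no bracket -> illegal
(6,4): flips 1 -> legal
(7,2): no bracket -> illegal
(7,3): flips 3 -> legal
(7,4): no bracket -> illegal
B mobility = 7
-- W to move --
(1,1): flips 2 -> legal
(1,2): no bracket -> illegal
(1,3): no bracket -> illegal
(2,1): no bracket -> illegal
(2,3): flips 2 -> legal
(2,4): flips 1 -> legal
(2,5): flips 1 -> legal
(3,1): no bracket -> illegal
(3,2): no bracket -> illegal
(3,5): no bracket -> illegal
(4,2): no bracket -> illegal
(5,1): no bracket -> illegal
(5,2): no bracket -> illegal
(6,1): flips 1 -> legal
(7,1): flips 1 -> legal
(7,2): no bracket -> illegal
(7,3): no bracket -> illegal
W mobility = 6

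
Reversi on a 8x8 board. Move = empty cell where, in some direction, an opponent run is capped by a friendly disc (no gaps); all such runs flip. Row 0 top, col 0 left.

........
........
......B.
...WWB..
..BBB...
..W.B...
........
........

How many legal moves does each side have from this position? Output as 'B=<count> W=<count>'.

Answer: B=7 W=6

Derivation:
-- B to move --
(2,2): flips 1 -> legal
(2,3): flips 1 -> legal
(2,4): flips 2 -> legal
(2,5): flips 1 -> legal
(3,2): flips 2 -> legal
(4,1): no bracket -> illegal
(4,5): no bracket -> illegal
(5,1): no bracket -> illegal
(5,3): no bracket -> illegal
(6,1): flips 1 -> legal
(6,2): flips 1 -> legal
(6,3): no bracket -> illegal
B mobility = 7
-- W to move --
(1,5): no bracket -> illegal
(1,6): no bracket -> illegal
(1,7): no bracket -> illegal
(2,4): no bracket -> illegal
(2,5): no bracket -> illegal
(2,7): no bracket -> illegal
(3,1): no bracket -> illegal
(3,2): flips 1 -> legal
(3,6): flips 1 -> legal
(3,7): no bracket -> illegal
(4,1): no bracket -> illegal
(4,5): no bracket -> illegal
(4,6): no bracket -> illegal
(5,1): flips 1 -> legal
(5,3): flips 1 -> legal
(5,5): flips 1 -> legal
(6,3): no bracket -> illegal
(6,4): flips 2 -> legal
(6,5): no bracket -> illegal
W mobility = 6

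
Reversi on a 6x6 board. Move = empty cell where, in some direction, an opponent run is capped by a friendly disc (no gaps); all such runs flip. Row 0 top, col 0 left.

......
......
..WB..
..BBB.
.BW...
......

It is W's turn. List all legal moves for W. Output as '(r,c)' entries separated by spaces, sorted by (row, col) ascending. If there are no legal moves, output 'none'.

Answer: (2,4) (4,0) (4,4)

Derivation:
(1,2): no bracket -> illegal
(1,3): no bracket -> illegal
(1,4): no bracket -> illegal
(2,1): no bracket -> illegal
(2,4): flips 2 -> legal
(2,5): no bracket -> illegal
(3,0): no bracket -> illegal
(3,1): no bracket -> illegal
(3,5): no bracket -> illegal
(4,0): flips 1 -> legal
(4,3): no bracket -> illegal
(4,4): flips 1 -> legal
(4,5): no bracket -> illegal
(5,0): no bracket -> illegal
(5,1): no bracket -> illegal
(5,2): no bracket -> illegal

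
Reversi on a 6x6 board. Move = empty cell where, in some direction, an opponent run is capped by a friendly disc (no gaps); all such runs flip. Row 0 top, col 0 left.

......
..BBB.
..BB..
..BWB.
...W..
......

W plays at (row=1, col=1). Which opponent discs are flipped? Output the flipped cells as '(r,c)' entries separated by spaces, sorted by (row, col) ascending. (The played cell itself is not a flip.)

Dir NW: first cell '.' (not opp) -> no flip
Dir N: first cell '.' (not opp) -> no flip
Dir NE: first cell '.' (not opp) -> no flip
Dir W: first cell '.' (not opp) -> no flip
Dir E: opp run (1,2) (1,3) (1,4), next='.' -> no flip
Dir SW: first cell '.' (not opp) -> no flip
Dir S: first cell '.' (not opp) -> no flip
Dir SE: opp run (2,2) capped by W -> flip

Answer: (2,2)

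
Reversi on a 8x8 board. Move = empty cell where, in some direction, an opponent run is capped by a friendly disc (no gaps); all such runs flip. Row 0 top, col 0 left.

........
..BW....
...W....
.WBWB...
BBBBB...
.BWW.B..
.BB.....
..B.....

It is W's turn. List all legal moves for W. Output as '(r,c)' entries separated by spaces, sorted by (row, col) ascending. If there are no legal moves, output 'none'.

(0,1): flips 1 -> legal
(0,2): no bracket -> illegal
(0,3): no bracket -> illegal
(1,1): flips 1 -> legal
(2,1): no bracket -> illegal
(2,2): flips 2 -> legal
(2,4): no bracket -> illegal
(2,5): flips 2 -> legal
(3,0): flips 1 -> legal
(3,5): flips 2 -> legal
(4,5): flips 1 -> legal
(4,6): no bracket -> illegal
(5,0): flips 3 -> legal
(5,4): no bracket -> illegal
(5,6): no bracket -> illegal
(6,0): flips 2 -> legal
(6,3): no bracket -> illegal
(6,4): no bracket -> illegal
(6,5): no bracket -> illegal
(6,6): flips 2 -> legal
(7,0): flips 1 -> legal
(7,1): flips 4 -> legal
(7,3): no bracket -> illegal

Answer: (0,1) (1,1) (2,2) (2,5) (3,0) (3,5) (4,5) (5,0) (6,0) (6,6) (7,0) (7,1)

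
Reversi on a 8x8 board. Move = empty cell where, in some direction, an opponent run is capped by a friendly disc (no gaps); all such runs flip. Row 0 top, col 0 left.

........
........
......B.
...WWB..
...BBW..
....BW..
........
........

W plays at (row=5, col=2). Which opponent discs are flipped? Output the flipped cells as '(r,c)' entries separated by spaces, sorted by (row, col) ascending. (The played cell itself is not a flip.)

Answer: (4,3)

Derivation:
Dir NW: first cell '.' (not opp) -> no flip
Dir N: first cell '.' (not opp) -> no flip
Dir NE: opp run (4,3) capped by W -> flip
Dir W: first cell '.' (not opp) -> no flip
Dir E: first cell '.' (not opp) -> no flip
Dir SW: first cell '.' (not opp) -> no flip
Dir S: first cell '.' (not opp) -> no flip
Dir SE: first cell '.' (not opp) -> no flip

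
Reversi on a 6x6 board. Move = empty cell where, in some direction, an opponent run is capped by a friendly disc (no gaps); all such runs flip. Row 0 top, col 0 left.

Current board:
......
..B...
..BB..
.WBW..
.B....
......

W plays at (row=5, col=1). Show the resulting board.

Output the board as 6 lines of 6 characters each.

Answer: ......
..B...
..BB..
.WBW..
.W....
.W....

Derivation:
Place W at (5,1); scan 8 dirs for brackets.
Dir NW: first cell '.' (not opp) -> no flip
Dir N: opp run (4,1) capped by W -> flip
Dir NE: first cell '.' (not opp) -> no flip
Dir W: first cell '.' (not opp) -> no flip
Dir E: first cell '.' (not opp) -> no flip
Dir SW: edge -> no flip
Dir S: edge -> no flip
Dir SE: edge -> no flip
All flips: (4,1)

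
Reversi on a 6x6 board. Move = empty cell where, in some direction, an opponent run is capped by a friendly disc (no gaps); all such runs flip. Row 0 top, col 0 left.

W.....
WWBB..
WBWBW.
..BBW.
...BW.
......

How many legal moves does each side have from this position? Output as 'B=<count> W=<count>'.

Answer: B=7 W=8

Derivation:
-- B to move --
(0,1): flips 1 -> legal
(0,2): no bracket -> illegal
(1,4): no bracket -> illegal
(1,5): flips 1 -> legal
(2,5): flips 2 -> legal
(3,0): no bracket -> illegal
(3,1): flips 1 -> legal
(3,5): flips 2 -> legal
(4,5): flips 2 -> legal
(5,3): no bracket -> illegal
(5,4): no bracket -> illegal
(5,5): flips 1 -> legal
B mobility = 7
-- W to move --
(0,1): flips 2 -> legal
(0,2): flips 2 -> legal
(0,3): no bracket -> illegal
(0,4): flips 1 -> legal
(1,4): flips 2 -> legal
(3,0): no bracket -> illegal
(3,1): flips 3 -> legal
(4,1): no bracket -> illegal
(4,2): flips 3 -> legal
(5,2): flips 1 -> legal
(5,3): no bracket -> illegal
(5,4): flips 3 -> legal
W mobility = 8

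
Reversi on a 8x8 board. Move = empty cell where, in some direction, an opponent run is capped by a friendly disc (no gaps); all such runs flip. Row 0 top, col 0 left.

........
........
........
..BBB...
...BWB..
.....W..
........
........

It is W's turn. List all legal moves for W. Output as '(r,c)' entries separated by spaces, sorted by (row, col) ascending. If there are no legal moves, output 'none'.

Answer: (2,2) (2,4) (3,5) (4,2) (4,6)

Derivation:
(2,1): no bracket -> illegal
(2,2): flips 1 -> legal
(2,3): no bracket -> illegal
(2,4): flips 1 -> legal
(2,5): no bracket -> illegal
(3,1): no bracket -> illegal
(3,5): flips 1 -> legal
(3,6): no bracket -> illegal
(4,1): no bracket -> illegal
(4,2): flips 1 -> legal
(4,6): flips 1 -> legal
(5,2): no bracket -> illegal
(5,3): no bracket -> illegal
(5,4): no bracket -> illegal
(5,6): no bracket -> illegal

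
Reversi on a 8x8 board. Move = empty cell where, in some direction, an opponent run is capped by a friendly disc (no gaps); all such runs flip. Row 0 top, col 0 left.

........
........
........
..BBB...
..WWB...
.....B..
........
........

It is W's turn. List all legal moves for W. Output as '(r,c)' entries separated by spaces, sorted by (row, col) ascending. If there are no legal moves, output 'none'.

Answer: (2,1) (2,2) (2,3) (2,4) (2,5) (4,5)

Derivation:
(2,1): flips 1 -> legal
(2,2): flips 1 -> legal
(2,3): flips 1 -> legal
(2,4): flips 1 -> legal
(2,5): flips 1 -> legal
(3,1): no bracket -> illegal
(3,5): no bracket -> illegal
(4,1): no bracket -> illegal
(4,5): flips 1 -> legal
(4,6): no bracket -> illegal
(5,3): no bracket -> illegal
(5,4): no bracket -> illegal
(5,6): no bracket -> illegal
(6,4): no bracket -> illegal
(6,5): no bracket -> illegal
(6,6): no bracket -> illegal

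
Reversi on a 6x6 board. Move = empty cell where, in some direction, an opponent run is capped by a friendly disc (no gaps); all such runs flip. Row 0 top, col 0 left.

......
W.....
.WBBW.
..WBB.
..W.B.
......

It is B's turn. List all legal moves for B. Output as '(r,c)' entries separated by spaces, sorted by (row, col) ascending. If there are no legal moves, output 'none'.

Answer: (1,4) (1,5) (2,0) (2,5) (3,1) (4,1) (5,1) (5,2)

Derivation:
(0,0): no bracket -> illegal
(0,1): no bracket -> illegal
(1,1): no bracket -> illegal
(1,2): no bracket -> illegal
(1,3): no bracket -> illegal
(1,4): flips 1 -> legal
(1,5): flips 1 -> legal
(2,0): flips 1 -> legal
(2,5): flips 1 -> legal
(3,0): no bracket -> illegal
(3,1): flips 1 -> legal
(3,5): no bracket -> illegal
(4,1): flips 1 -> legal
(4,3): no bracket -> illegal
(5,1): flips 1 -> legal
(5,2): flips 2 -> legal
(5,3): no bracket -> illegal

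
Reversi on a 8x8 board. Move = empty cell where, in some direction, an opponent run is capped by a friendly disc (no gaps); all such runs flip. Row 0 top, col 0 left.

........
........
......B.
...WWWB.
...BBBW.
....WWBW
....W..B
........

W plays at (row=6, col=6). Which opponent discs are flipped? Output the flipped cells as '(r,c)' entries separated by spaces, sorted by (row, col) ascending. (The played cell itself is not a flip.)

Answer: (5,6)

Derivation:
Dir NW: first cell 'W' (not opp) -> no flip
Dir N: opp run (5,6) capped by W -> flip
Dir NE: first cell 'W' (not opp) -> no flip
Dir W: first cell '.' (not opp) -> no flip
Dir E: opp run (6,7), next=edge -> no flip
Dir SW: first cell '.' (not opp) -> no flip
Dir S: first cell '.' (not opp) -> no flip
Dir SE: first cell '.' (not opp) -> no flip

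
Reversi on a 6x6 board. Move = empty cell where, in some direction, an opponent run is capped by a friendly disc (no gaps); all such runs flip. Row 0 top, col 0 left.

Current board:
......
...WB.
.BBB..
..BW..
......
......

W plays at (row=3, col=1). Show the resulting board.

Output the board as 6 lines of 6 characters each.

Answer: ......
...WB.
.BWB..
.WWW..
......
......

Derivation:
Place W at (3,1); scan 8 dirs for brackets.
Dir NW: first cell '.' (not opp) -> no flip
Dir N: opp run (2,1), next='.' -> no flip
Dir NE: opp run (2,2) capped by W -> flip
Dir W: first cell '.' (not opp) -> no flip
Dir E: opp run (3,2) capped by W -> flip
Dir SW: first cell '.' (not opp) -> no flip
Dir S: first cell '.' (not opp) -> no flip
Dir SE: first cell '.' (not opp) -> no flip
All flips: (2,2) (3,2)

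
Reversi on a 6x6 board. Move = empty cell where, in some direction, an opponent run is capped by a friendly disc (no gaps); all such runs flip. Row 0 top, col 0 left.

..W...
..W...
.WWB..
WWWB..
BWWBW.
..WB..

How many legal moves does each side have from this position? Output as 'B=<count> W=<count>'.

-- B to move --
(0,1): flips 1 -> legal
(0,3): no bracket -> illegal
(1,0): flips 2 -> legal
(1,1): flips 1 -> legal
(1,3): flips 2 -> legal
(2,0): flips 5 -> legal
(3,4): no bracket -> illegal
(3,5): flips 1 -> legal
(4,5): flips 1 -> legal
(5,0): flips 2 -> legal
(5,1): flips 2 -> legal
(5,4): no bracket -> illegal
(5,5): flips 1 -> legal
B mobility = 10
-- W to move --
(1,3): no bracket -> illegal
(1,4): flips 1 -> legal
(2,4): flips 2 -> legal
(3,4): flips 3 -> legal
(5,0): flips 1 -> legal
(5,1): no bracket -> illegal
(5,4): flips 2 -> legal
W mobility = 5

Answer: B=10 W=5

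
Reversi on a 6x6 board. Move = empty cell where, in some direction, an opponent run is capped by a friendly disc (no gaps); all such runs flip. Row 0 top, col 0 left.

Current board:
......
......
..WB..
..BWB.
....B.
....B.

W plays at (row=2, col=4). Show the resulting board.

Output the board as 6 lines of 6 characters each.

Answer: ......
......
..WWW.
..BWB.
....B.
....B.

Derivation:
Place W at (2,4); scan 8 dirs for brackets.
Dir NW: first cell '.' (not opp) -> no flip
Dir N: first cell '.' (not opp) -> no flip
Dir NE: first cell '.' (not opp) -> no flip
Dir W: opp run (2,3) capped by W -> flip
Dir E: first cell '.' (not opp) -> no flip
Dir SW: first cell 'W' (not opp) -> no flip
Dir S: opp run (3,4) (4,4) (5,4), next=edge -> no flip
Dir SE: first cell '.' (not opp) -> no flip
All flips: (2,3)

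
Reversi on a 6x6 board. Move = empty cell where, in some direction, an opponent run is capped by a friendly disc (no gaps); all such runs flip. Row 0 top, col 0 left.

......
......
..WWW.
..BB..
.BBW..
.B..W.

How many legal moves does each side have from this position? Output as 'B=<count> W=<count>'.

Answer: B=7 W=5

Derivation:
-- B to move --
(1,1): flips 1 -> legal
(1,2): flips 1 -> legal
(1,3): flips 1 -> legal
(1,4): flips 1 -> legal
(1,5): flips 1 -> legal
(2,1): no bracket -> illegal
(2,5): no bracket -> illegal
(3,1): no bracket -> illegal
(3,4): no bracket -> illegal
(3,5): no bracket -> illegal
(4,4): flips 1 -> legal
(4,5): no bracket -> illegal
(5,2): no bracket -> illegal
(5,3): flips 1 -> legal
(5,5): no bracket -> illegal
B mobility = 7
-- W to move --
(2,1): flips 1 -> legal
(3,0): no bracket -> illegal
(3,1): no bracket -> illegal
(3,4): no bracket -> illegal
(4,0): flips 2 -> legal
(4,4): flips 1 -> legal
(5,0): flips 2 -> legal
(5,2): flips 2 -> legal
(5,3): no bracket -> illegal
W mobility = 5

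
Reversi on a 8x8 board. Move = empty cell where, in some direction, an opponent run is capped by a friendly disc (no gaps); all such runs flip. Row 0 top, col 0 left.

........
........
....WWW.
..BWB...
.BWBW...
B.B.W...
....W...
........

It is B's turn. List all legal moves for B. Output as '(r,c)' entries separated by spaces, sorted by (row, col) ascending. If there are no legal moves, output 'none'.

Answer: (1,4) (1,6) (2,3) (4,5) (6,5) (7,4)

Derivation:
(1,3): no bracket -> illegal
(1,4): flips 1 -> legal
(1,5): no bracket -> illegal
(1,6): flips 1 -> legal
(1,7): no bracket -> illegal
(2,2): no bracket -> illegal
(2,3): flips 1 -> legal
(2,7): no bracket -> illegal
(3,1): no bracket -> illegal
(3,5): no bracket -> illegal
(3,6): no bracket -> illegal
(3,7): no bracket -> illegal
(4,5): flips 1 -> legal
(5,1): no bracket -> illegal
(5,3): no bracket -> illegal
(5,5): no bracket -> illegal
(6,3): no bracket -> illegal
(6,5): flips 1 -> legal
(7,3): no bracket -> illegal
(7,4): flips 3 -> legal
(7,5): no bracket -> illegal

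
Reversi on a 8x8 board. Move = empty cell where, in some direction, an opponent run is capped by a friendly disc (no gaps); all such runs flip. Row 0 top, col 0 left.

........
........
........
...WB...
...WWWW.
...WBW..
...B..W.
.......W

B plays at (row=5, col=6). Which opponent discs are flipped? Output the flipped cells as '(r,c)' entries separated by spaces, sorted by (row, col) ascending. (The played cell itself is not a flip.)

Answer: (4,5) (5,5)

Derivation:
Dir NW: opp run (4,5) capped by B -> flip
Dir N: opp run (4,6), next='.' -> no flip
Dir NE: first cell '.' (not opp) -> no flip
Dir W: opp run (5,5) capped by B -> flip
Dir E: first cell '.' (not opp) -> no flip
Dir SW: first cell '.' (not opp) -> no flip
Dir S: opp run (6,6), next='.' -> no flip
Dir SE: first cell '.' (not opp) -> no flip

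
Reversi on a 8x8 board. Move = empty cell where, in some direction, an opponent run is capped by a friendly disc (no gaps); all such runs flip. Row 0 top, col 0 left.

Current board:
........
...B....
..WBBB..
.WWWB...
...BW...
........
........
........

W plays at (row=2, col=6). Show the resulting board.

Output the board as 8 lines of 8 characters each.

Place W at (2,6); scan 8 dirs for brackets.
Dir NW: first cell '.' (not opp) -> no flip
Dir N: first cell '.' (not opp) -> no flip
Dir NE: first cell '.' (not opp) -> no flip
Dir W: opp run (2,5) (2,4) (2,3) capped by W -> flip
Dir E: first cell '.' (not opp) -> no flip
Dir SW: first cell '.' (not opp) -> no flip
Dir S: first cell '.' (not opp) -> no flip
Dir SE: first cell '.' (not opp) -> no flip
All flips: (2,3) (2,4) (2,5)

Answer: ........
...B....
..WWWWW.
.WWWB...
...BW...
........
........
........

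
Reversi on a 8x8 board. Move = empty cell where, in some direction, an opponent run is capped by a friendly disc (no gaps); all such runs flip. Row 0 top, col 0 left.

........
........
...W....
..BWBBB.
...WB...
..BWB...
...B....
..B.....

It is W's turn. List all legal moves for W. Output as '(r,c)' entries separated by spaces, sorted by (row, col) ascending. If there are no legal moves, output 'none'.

Answer: (2,1) (2,5) (2,6) (3,1) (3,7) (4,1) (4,5) (5,1) (5,5) (6,1) (6,5) (7,3)

Derivation:
(2,1): flips 1 -> legal
(2,2): no bracket -> illegal
(2,4): no bracket -> illegal
(2,5): flips 1 -> legal
(2,6): flips 2 -> legal
(2,7): no bracket -> illegal
(3,1): flips 1 -> legal
(3,7): flips 3 -> legal
(4,1): flips 1 -> legal
(4,2): no bracket -> illegal
(4,5): flips 2 -> legal
(4,6): no bracket -> illegal
(4,7): no bracket -> illegal
(5,1): flips 1 -> legal
(5,5): flips 2 -> legal
(6,1): flips 1 -> legal
(6,2): no bracket -> illegal
(6,4): no bracket -> illegal
(6,5): flips 1 -> legal
(7,1): no bracket -> illegal
(7,3): flips 1 -> legal
(7,4): no bracket -> illegal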